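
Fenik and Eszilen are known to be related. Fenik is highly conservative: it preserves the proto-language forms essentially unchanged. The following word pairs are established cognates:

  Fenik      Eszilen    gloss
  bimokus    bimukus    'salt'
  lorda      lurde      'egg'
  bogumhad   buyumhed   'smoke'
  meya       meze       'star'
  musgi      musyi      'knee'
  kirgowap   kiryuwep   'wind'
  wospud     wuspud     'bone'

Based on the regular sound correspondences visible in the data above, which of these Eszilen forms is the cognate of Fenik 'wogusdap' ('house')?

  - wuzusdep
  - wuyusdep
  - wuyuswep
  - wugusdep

bimokus ~ bimukus, bogumhad ~ buyumhed — Fenik o corresponds to Eszilen u after a consonant, before a consonant other than r, m, n, p, b, f, v.
bogumhad ~ buyumhed — Fenik g corresponds to Eszilen y between vowels (before a back vowel).
kirgowap ~ kiryuwep — Fenik a corresponds to Eszilen e after a consonant, before a labial obstruent.
Applying these to Fenik 'wogusdap':
  wogusdap → wugusdap   (o→u after a consonant, before a consonant other than r, m, n, p, b, f, v)
  wugusdap → wuyusdap   (g→y between vowels (before a back vowel))
  wuyusdap → wuyusdep   (a→e after a consonant, before a labial obstruent)
So the Eszilen cognate is 'wuyusdep'.

wuyusdep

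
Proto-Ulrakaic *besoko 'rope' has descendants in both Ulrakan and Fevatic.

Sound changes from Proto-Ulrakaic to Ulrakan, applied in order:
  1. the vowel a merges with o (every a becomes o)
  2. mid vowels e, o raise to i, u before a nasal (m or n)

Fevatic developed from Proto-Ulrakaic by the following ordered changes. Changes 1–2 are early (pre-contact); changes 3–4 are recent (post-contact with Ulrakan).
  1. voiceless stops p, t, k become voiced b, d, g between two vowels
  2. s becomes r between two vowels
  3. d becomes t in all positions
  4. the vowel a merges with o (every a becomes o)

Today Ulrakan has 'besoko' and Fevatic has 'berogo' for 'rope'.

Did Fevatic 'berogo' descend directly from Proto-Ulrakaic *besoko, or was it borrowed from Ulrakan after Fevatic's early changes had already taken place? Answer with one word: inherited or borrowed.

inherited

If inherited, *besoko would pass through all of Fevatic's changes:
Fevatic: *besoko
  besoko → besogo   [intervocalic voicing]
  besogo → berogo   [rhotacism]
  berogo (rule 3 does not apply)
  berogo (rule 4 does not apply)
  giving Fevatic berogo.
If borrowed from Ulrakan 'besoko' after the early changes, it would undergo only the recent ones:
  rule 3 (unconditioned shift): no change (besoko)
  rule 4 (vowel merger): no change (besoko)
  ⇒ as a loan: besoko
Fevatic 'berogo' matches the inherited outcome exactly, so it is an inherited cognate, not a loan.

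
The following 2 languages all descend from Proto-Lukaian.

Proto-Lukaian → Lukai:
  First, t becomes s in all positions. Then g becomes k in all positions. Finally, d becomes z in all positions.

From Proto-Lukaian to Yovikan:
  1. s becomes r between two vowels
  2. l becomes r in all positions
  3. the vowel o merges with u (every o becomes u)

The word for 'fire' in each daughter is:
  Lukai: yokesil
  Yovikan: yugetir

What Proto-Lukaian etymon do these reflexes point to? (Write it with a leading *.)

*yogetil

Position 3: Lukai has k, Yovikan has g. Yovikan preserves g here (none of its changes turn any other segment into g), so the proto-segment is *g.
Position 7: Lukai has l, Yovikan has r. Lukai preserves l here (none of its changes turn any other segment into l), so the proto-segment is *l.
Verify the candidate proto-form against each daughter:
Lukai: start from *yogetil.
  rule 1 (unconditioned shift): yogetil → yogesil
  rule 2 (unconditioned shift): yogesil → yokesil
  rule 3: no change — yokesil
  ⇒ Lukai yokesil
Yovikan: *yogetil > yogetir > yugetir  (by unconditioned shift, vowel merger)
No other proto-form is consistent with every reflex, so the reconstruction is *yogetil.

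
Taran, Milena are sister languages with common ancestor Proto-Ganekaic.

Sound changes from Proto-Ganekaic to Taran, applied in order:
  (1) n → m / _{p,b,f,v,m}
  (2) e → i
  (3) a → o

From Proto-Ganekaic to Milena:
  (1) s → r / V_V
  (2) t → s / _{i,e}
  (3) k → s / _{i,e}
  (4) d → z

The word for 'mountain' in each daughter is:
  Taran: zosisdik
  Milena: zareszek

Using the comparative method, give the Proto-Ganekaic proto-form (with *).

*zasesdek

Position 3: Taran has s, Milena has r. Taran preserves s here (none of its changes turn any other segment into s), so the proto-segment is *s.
Position 2: Taran has o, Milena has a. Milena preserves a here (none of its changes turn any other segment into a), so the proto-segment is *a.
This points to *zasesdek. Verify forward in each daughter:
Taran: start from *zasesdek.
  rule 1: no change — zasesdek
  rule 2 (vowel merger): zasesdek → zasisdik
  rule 3 (vowel merger): zasisdik → zosisdik
  ⇒ Taran zosisdik
Milena: start from *zasesdek.
  rule 1 (rhotacism): zasesdek → zaresdek
  rule 2: no change — zaresdek
  rule 3: no change — zaresdek
  rule 4 (unconditioned shift): zaresdek → zareszek
  ⇒ Milena zareszek
No other proto-form is consistent with every reflex, so the reconstruction is *zasesdek.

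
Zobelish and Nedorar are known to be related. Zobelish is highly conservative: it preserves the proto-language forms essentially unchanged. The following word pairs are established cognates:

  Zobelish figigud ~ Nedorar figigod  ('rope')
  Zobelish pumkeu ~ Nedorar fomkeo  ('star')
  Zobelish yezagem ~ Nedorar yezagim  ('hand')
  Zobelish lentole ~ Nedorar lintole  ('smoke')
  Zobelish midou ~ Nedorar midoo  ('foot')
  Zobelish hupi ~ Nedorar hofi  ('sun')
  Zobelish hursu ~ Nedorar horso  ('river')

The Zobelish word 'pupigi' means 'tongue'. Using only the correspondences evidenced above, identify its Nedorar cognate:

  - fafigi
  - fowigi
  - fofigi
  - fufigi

fofigi

pumkeu ~ fomkeo — Zobelish p corresponds to Nedorar f word-initially before a back vowel.
hupi ~ hofi — Zobelish u corresponds to Nedorar o after a consonant, before a labial obstruent.
hupi ~ hofi — Zobelish p corresponds to Nedorar f between vowels (before a front vowel).
Applying these to Zobelish 'pupigi':
  pupigi → fupigi   (p→f word-initially before a back vowel)
  fupigi → fopigi   (u→o after a consonant, before a labial obstruent)
  fopigi → fofigi   (p→f between vowels (before a front vowel))
So the Nedorar cognate is 'fofigi'.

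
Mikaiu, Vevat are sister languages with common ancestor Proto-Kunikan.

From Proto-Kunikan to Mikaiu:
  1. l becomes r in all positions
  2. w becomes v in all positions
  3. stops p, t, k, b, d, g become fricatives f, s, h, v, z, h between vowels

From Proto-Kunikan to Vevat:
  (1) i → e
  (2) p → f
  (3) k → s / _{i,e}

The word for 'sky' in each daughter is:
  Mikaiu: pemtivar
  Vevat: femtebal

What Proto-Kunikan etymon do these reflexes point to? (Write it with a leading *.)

Position 1: Mikaiu has p, Vevat has f. Mikaiu preserves p here (none of its changes turn any other segment into p), so the proto-segment is *p.
Position 8: Mikaiu has r, Vevat has l. Vevat preserves l here (none of its changes turn any other segment into l), so the proto-segment is *l.
Position 6: Mikaiu has v, Vevat has b. Vevat preserves b here (none of its changes turn any other segment into b), so the proto-segment is *b.
This points to *pemtibal. Verify forward in each daughter:
Mikaiu: *pemtibal > pemtibar > pemtivar  (by unconditioned shift, intervocalic lenition)
Vevat: *pemtibal > pemtebal > femtebal  (by vowel merger, unconditioned shift)
*pemtibal is the unique common source.

*pemtibal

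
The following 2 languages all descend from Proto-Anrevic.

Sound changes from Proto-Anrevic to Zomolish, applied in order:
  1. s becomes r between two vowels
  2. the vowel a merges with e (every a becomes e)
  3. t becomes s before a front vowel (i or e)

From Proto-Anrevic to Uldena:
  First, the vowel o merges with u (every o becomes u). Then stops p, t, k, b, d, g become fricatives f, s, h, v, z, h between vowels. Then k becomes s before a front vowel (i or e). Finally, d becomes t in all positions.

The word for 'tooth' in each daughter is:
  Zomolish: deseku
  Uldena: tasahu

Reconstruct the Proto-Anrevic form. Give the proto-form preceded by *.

*dataku

Position 2: Zomolish has e, Uldena has a. Uldena preserves a here (none of its changes turn any other segment into a), so the proto-segment is *a.
Position 5: Zomolish has k, Uldena has h. Zomolish preserves k here (none of its changes turn any other segment into k), so the proto-segment is *k.
Continuing position by position gives *dataku; check it forward:
Zomolish: start from *dataku.
  rule 1: no change — dataku
  rule 2 (vowel merger): dataku → deteku
  rule 3 (palatalisation): deteku → deseku
  ⇒ Zomolish deseku
Uldena: *dataku
  dataku (rule 1 does not apply)
  dataku → dasahu   [intervocalic lenition]
  dasahu (rule 3 does not apply)
  dasahu → tasahu   [unconditioned shift]
  giving Uldena tasahu.
No other proto-form is consistent with every reflex, so the reconstruction is *dataku.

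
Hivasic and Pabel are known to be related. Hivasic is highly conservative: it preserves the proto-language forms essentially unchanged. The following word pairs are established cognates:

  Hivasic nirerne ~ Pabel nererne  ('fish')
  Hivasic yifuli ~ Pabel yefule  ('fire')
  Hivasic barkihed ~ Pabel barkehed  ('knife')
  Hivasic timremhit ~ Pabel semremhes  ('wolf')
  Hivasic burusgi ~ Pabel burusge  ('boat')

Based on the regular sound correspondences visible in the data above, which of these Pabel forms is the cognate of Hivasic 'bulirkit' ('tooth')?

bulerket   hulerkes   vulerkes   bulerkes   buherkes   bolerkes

bulerkes

nirerne ~ nererne — Hivasic i corresponds to Pabel e after a consonant, before r.
barkihed ~ barkehed, timremhit ~ semremhes — Hivasic i corresponds to Pabel e after a consonant, before a consonant other than r, m, n, p, b, f, v.
timremhit ~ semremhes — Hivasic t corresponds to Pabel s word-finally.
Applying these to Hivasic 'bulirkit':
  bulirkit → bulerkit   (i→e after a consonant, before r)
  bulerkit → bulerket   (i→e after a consonant, before a consonant other than r, m, n, p, b, f, v)
  bulerket → bulerkes   (t→s word-finally)
So the Pabel cognate is 'bulerkes'.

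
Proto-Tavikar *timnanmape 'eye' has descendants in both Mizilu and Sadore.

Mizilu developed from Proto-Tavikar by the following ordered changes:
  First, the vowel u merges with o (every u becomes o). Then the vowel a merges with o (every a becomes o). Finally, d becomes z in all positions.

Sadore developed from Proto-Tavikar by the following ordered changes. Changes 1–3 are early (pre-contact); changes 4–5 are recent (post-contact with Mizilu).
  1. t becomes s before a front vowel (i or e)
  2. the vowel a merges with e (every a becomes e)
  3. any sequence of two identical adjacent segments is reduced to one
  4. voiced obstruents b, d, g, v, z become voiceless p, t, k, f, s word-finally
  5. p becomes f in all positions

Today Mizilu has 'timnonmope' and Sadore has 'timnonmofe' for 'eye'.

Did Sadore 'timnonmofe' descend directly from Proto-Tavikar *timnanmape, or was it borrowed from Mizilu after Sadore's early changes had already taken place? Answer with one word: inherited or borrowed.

borrowed

If inherited, *timnanmape would pass through all of Sadore's changes:
Sadore: *timnanmape > simnanmape > simnenmepe > simnenmefe  (by palatalisation, vowel merger, unconditioned shift)
If borrowed from Mizilu 'timnonmope' after the early changes, it would undergo only the recent ones:
  rule 4 (final devoicing): no change (timnonmope)
  rule 5 (unconditioned shift): timnonmope → timnonmofe
  ⇒ as a loan: timnonmofe
Sadore 'timnonmofe' matches the loan outcome 'timnonmofe', not the inherited 'simnenmefe' — it skipped the early Sadore changes, so it was borrowed from Mizilu.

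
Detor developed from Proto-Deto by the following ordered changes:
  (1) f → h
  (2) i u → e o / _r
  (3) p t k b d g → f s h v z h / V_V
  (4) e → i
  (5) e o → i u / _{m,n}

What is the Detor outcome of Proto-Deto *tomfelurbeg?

tumhilorbig

Detor: start from *tomfelurbeg.
  rule 1 (unconditioned shift): tomfelurbeg → tomhelurbeg
  rule 2 (pre-rhotic lowering): tomhelurbeg → tomhelorbeg
  rule 3: no change — tomhelorbeg
  rule 4 (vowel merger): tomhelorbeg → tomhilorbig
  rule 5 (pre-nasal raising): tomhilorbig → tumhilorbig
  ⇒ Detor tumhilorbig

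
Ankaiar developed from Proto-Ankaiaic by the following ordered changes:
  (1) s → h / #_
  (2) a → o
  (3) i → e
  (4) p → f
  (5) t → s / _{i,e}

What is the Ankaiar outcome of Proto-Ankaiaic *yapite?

yofese

Ankaiar: *yapite > yopite > yopete > yofete > yofese  (by vowel merger, vowel merger, unconditioned shift, palatalisation)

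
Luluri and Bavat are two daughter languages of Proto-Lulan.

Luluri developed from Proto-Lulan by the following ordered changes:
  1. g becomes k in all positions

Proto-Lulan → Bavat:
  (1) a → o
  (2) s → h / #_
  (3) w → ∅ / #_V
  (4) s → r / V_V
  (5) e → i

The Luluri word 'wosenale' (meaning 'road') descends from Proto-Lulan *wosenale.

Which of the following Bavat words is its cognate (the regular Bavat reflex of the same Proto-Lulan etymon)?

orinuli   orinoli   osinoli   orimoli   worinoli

orinoli

Bavat: *wosenale > wosenole > osenole > orenole > orinoli  (by vowel merger, glide loss, rhotacism, vowel merger)
Only 'orinoli' matches the regular Bavat development of *wosenale.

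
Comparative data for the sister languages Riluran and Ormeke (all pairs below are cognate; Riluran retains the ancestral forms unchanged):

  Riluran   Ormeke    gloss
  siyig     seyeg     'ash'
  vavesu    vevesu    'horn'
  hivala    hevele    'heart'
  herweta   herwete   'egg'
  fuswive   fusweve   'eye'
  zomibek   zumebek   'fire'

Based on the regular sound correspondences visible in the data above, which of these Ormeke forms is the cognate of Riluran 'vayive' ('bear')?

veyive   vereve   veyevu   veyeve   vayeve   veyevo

veyeve

hivala ~ hevele — Riluran a corresponds to Ormeke e after a consonant, before a consonant other than r, m, n, p, b, f, v.
hivala ~ hevele, fuswive ~ fusweve — Riluran i corresponds to Ormeke e after a consonant, before a labial obstruent.
Applying these to Riluran 'vayive':
  vayive → veyive   (a→e after a consonant, before a consonant other than r, m, n, p, b, f, v)
  veyive → veyeve   (i→e after a consonant, before a labial obstruent)
So the Ormeke cognate is 'veyeve'.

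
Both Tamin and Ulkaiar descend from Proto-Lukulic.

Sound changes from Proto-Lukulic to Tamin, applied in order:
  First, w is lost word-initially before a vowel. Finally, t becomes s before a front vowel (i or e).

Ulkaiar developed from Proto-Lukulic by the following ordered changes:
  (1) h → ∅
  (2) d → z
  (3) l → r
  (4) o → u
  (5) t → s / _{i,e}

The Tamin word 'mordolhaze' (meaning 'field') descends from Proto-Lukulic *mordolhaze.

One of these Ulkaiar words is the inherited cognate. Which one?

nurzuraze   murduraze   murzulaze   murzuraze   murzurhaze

Ulkaiar: *mordolhaze > mordolaze > morzolaze > morzoraze > murzuraze  (by h-loss, unconditioned shift, unconditioned shift, vowel merger)
Only 'murzuraze' matches the regular Ulkaiar development of *mordolhaze.

murzuraze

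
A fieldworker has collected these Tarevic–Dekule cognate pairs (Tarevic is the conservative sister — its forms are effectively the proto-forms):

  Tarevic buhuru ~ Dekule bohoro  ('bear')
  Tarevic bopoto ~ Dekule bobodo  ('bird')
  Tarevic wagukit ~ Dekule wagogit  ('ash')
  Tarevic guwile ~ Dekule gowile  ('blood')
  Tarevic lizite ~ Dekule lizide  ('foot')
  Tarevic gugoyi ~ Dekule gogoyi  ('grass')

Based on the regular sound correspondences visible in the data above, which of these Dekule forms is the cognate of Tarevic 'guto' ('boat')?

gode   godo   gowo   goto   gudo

buhuru ~ bohoro, wagukit ~ wagogit — Tarevic u corresponds to Dekule o after a consonant, before a consonant other than r, m, n, p, b, f, v.
bopoto ~ bobodo — Tarevic t corresponds to Dekule d between vowels (before a back vowel).
Applying these to Tarevic 'guto':
  guto → goto   (u→o after a consonant, before a consonant other than r, m, n, p, b, f, v)
  goto → godo   (t→d between vowels (before a back vowel))
So the Dekule cognate is 'godo'.

godo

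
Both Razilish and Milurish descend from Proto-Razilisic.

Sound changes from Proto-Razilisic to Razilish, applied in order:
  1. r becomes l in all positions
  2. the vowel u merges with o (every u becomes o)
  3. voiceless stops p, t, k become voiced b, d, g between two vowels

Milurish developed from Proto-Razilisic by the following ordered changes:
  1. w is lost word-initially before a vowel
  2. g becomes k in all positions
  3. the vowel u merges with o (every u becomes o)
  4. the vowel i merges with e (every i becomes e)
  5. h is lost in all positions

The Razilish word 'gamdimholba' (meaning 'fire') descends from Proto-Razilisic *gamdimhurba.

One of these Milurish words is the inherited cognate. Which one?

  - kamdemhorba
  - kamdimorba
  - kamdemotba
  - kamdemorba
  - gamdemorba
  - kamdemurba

kamdemorba

Milurish: start from *gamdimhurba.
  rule 1: no change — gamdimhurba
  rule 2 (unconditioned shift): gamdimhurba → kamdimhurba
  rule 3 (vowel merger): kamdimhurba → kamdimhorba
  rule 4 (vowel merger): kamdimhorba → kamdemhorba
  rule 5 (h-loss): kamdemhorba → kamdemorba
  ⇒ Milurish kamdemorba
Only 'kamdemorba' matches the regular Milurish development of *gamdimhurba.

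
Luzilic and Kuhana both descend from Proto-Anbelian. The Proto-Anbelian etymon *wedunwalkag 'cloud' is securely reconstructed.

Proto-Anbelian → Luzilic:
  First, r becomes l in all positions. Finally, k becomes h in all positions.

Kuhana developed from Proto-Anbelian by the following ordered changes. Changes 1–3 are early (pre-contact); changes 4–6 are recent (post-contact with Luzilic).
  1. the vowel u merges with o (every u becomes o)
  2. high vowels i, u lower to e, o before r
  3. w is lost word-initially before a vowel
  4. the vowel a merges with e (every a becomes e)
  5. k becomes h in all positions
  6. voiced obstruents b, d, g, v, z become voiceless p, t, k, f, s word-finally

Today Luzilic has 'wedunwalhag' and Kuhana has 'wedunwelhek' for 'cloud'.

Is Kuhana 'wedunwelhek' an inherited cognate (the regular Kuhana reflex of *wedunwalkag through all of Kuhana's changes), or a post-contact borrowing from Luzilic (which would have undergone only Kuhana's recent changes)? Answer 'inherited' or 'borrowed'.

If inherited, *wedunwalkag would pass through all of Kuhana's changes:
Kuhana: *wedunwalkag > wedonwalkag > edonwalkag > edonwelkeg > edonwelheg > edonwelhek  (by vowel merger, glide loss, vowel merger, unconditioned shift, final devoicing)
If borrowed from Luzilic 'wedunwalhag' after the early changes, it would undergo only the recent ones:
  rule 4 (vowel merger): wedunwalhag → wedunwelheg
  rule 5 (unconditioned shift): no change (wedunwelheg)
  rule 6 (final devoicing): wedunwelheg → wedunwelhek
  ⇒ as a loan: wedunwelhek
Kuhana 'wedunwelhek' matches the loan outcome 'wedunwelhek', not the inherited 'edonwelhek' — it skipped the early Kuhana changes, so it was borrowed from Luzilic.

borrowed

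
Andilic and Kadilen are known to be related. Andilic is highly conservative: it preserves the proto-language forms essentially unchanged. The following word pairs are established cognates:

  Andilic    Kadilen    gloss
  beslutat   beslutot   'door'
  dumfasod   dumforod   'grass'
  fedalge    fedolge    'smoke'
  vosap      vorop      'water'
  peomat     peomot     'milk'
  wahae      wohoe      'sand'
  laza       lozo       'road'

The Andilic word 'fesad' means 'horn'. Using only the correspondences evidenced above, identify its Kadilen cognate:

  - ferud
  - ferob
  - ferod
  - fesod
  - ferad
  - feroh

vosap ~ vorop — Andilic s corresponds to Kadilen r between vowels (before a back vowel).
beslutat ~ beslutot, dumfasod ~ dumforod — Andilic a corresponds to Kadilen o after a consonant, before a consonant other than r, m, n, p, b, f, v.
Applying these to Andilic 'fesad':
  fesad → ferad   (s→r between vowels (before a back vowel))
  ferad → ferod   (a→o after a consonant, before a consonant other than r, m, n, p, b, f, v)
So the Kadilen cognate is 'ferod'.

ferod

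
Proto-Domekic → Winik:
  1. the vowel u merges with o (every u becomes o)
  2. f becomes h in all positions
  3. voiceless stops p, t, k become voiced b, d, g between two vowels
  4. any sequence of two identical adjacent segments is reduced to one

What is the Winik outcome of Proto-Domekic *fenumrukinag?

Winik: start from *fenumrukinag.
  rule 1 (vowel merger): fenumrukinag → fenomrokinag
  rule 2 (unconditioned shift): fenomrokinag → henomrokinag
  rule 3 (intervocalic voicing): henomrokinag → henomroginag
  rule 4: no change — henomroginag
  ⇒ Winik henomroginag

henomroginag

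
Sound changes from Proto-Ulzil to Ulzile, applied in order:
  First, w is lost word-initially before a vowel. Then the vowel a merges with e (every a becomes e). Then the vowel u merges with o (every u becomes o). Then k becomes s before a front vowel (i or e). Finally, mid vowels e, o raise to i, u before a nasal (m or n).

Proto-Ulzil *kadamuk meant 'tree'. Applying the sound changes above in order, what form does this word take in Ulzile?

sedimok

Ulzile: *kadamuk > kedemuk > kedemok > sedemok > sedimok  (by vowel merger, vowel merger, palatalisation, pre-nasal raising)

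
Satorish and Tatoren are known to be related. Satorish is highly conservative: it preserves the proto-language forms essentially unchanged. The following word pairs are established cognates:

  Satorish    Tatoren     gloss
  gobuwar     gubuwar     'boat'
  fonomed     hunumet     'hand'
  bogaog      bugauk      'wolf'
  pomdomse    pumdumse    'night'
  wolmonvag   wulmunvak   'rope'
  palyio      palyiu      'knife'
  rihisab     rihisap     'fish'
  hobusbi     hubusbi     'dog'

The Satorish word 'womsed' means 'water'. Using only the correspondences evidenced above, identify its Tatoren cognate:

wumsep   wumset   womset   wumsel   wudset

fonomed ~ hunumet, pomdomse ~ pumdumse — Satorish o corresponds to Tatoren u after a consonant, before a nasal.
fonomed ~ hunumet — Satorish d corresponds to Tatoren t word-finally.
Applying these to Satorish 'womsed':
  womsed → wumsed   (o→u after a consonant, before a nasal)
  wumsed → wumset   (d→t word-finally)
So the Tatoren cognate is 'wumset'.

wumset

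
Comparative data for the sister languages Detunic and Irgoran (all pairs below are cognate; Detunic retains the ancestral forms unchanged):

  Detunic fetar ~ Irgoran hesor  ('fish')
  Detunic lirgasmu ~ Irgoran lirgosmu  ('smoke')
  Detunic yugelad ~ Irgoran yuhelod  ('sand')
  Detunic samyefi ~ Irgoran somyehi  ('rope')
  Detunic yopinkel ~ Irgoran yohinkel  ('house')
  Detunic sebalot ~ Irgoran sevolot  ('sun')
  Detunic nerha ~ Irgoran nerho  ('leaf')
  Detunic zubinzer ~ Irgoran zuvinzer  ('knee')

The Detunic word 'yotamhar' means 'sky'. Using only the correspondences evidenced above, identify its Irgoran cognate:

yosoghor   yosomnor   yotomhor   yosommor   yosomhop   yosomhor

yosomhor

fetar ~ hesor — Detunic t corresponds to Irgoran s between vowels (before a back vowel).
samyefi ~ somyehi — Detunic a corresponds to Irgoran o after a consonant, before a nasal.
fetar ~ hesor — Detunic a corresponds to Irgoran o after a consonant, before r.
Applying these to Detunic 'yotamhar':
  yotamhar → yosamhar   (t→s between vowels (before a back vowel))
  yosamhar → yosomhar   (a→o after a consonant, before a nasal)
  yosomhar → yosomhor   (a→o after a consonant, before r)
So the Irgoran cognate is 'yosomhor'.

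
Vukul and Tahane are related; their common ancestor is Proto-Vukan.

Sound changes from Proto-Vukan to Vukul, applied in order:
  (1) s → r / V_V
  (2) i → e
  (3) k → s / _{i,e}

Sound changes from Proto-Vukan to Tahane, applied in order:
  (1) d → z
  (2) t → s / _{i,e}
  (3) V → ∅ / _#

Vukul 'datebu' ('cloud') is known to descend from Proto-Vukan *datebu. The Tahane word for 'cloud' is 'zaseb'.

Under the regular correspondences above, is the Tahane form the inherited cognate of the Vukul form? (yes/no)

Derive the expected Tahane reflex of *datebu:
Tahane: start from *datebu.
  rule 1 (unconditioned shift): datebu → zatebu
  rule 2 (palatalisation): zatebu → zasebu
  rule 3 (apocope): zasebu → zaseb
  ⇒ Tahane zaseb
Tahane 'zaseb' matches the regular reflex exactly, so the pair is cognate.

yes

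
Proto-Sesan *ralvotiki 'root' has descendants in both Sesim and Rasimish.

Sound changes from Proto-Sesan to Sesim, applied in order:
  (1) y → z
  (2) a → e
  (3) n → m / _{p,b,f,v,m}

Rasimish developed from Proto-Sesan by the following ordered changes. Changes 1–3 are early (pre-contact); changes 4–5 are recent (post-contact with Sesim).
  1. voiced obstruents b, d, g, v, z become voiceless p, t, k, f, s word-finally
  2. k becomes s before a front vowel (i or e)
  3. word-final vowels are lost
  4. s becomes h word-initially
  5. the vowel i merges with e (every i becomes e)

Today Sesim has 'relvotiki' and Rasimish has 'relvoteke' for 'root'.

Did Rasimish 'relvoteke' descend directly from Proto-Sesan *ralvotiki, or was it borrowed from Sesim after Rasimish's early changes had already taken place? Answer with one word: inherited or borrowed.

borrowed

If inherited, *ralvotiki would pass through all of Rasimish's changes:
Rasimish: *ralvotiki
  ralvotiki (rule 1 does not apply)
  ralvotiki → ralvotisi   [palatalisation]
  ralvotisi → ralvotis   [apocope]
  ralvotis (rule 4 does not apply)
  ralvotis → ralvotes   [vowel merger]
  giving Rasimish ralvotes.
If borrowed from Sesim 'relvotiki' after the early changes, it would undergo only the recent ones:
  rule 4 (debuccalisation): no change (relvotiki)
  rule 5 (vowel merger): relvotiki → relvoteke
  ⇒ as a loan: relvoteke
Rasimish 'relvoteke' matches the loan outcome 'relvoteke', not the inherited 'ralvotes' — it skipped the early Rasimish changes, so it was borrowed from Sesim.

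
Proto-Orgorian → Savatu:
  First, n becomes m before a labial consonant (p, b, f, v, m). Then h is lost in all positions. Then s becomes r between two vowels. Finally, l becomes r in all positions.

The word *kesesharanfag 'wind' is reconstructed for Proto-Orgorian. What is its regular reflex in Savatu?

Savatu: start from *kesesharanfag.
  rule 1 (nasal place assimilation): kesesharanfag → kesesharamfag
  rule 2 (h-loss): kesesharamfag → kesesaramfag
  rule 3 (rhotacism): kesesaramfag → kereraramfag
  rule 4: no change — kereraramfag
  ⇒ Savatu kereraramfag

kereraramfag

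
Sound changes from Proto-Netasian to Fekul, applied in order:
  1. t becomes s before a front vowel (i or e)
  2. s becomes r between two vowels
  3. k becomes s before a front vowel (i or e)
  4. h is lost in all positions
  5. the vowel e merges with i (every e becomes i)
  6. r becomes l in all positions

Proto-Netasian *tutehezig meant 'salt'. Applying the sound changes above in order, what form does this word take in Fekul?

Fekul: *tutehezig
  tutehezig → tusehezig   [palatalisation]
  tusehezig → turehezig   [rhotacism]
  turehezig (rule 3 does not apply)
  turehezig → tureezig   [h-loss]
  tureezig → turiizig   [vowel merger]
  turiizig → tuliizig   [unconditioned shift]
  giving Fekul tuliizig.

tuliizig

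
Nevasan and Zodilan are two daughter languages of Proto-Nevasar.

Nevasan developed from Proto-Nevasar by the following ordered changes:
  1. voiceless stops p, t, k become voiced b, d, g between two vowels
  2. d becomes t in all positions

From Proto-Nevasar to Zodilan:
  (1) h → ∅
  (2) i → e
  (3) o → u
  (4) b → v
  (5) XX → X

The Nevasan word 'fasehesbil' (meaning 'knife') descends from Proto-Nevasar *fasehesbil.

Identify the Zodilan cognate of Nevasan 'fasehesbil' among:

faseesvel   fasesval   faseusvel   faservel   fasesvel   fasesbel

fasesvel

Zodilan: start from *fasehesbil.
  rule 1 (h-loss): fasehesbil → faseesbil
  rule 2 (vowel merger): faseesbil → faseesbel
  rule 3: no change — faseesbel
  rule 4 (unconditioned shift): faseesbel → faseesvel
  rule 5 (degemination): faseesvel → fasesvel
  ⇒ Zodilan fasesvel
Among the options, 'fasesvel' alone shows every Zodilan change applied in order.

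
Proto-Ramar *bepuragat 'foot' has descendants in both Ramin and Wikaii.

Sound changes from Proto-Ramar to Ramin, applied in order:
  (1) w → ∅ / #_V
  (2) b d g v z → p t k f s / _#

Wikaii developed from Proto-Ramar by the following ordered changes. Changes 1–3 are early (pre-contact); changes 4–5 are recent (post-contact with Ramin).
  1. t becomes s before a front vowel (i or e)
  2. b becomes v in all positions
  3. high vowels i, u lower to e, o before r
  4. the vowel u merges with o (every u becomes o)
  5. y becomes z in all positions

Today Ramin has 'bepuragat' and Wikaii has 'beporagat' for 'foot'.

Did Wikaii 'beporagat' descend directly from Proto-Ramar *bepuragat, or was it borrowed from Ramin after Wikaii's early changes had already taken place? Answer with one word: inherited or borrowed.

borrowed

If inherited, *bepuragat would pass through all of Wikaii's changes:
Wikaii: *bepuragat > vepuragat > veporagat  (by unconditioned shift, pre-rhotic lowering)
If borrowed from Ramin 'bepuragat' after the early changes, it would undergo only the recent ones:
  rule 4 (vowel merger): bepuragat → beporagat
  rule 5 (unconditioned shift): no change (beporagat)
  ⇒ as a loan: beporagat
Wikaii 'beporagat' matches the loan outcome 'beporagat', not the inherited 'veporagat' — it skipped the early Wikaii changes, so it was borrowed from Ramin.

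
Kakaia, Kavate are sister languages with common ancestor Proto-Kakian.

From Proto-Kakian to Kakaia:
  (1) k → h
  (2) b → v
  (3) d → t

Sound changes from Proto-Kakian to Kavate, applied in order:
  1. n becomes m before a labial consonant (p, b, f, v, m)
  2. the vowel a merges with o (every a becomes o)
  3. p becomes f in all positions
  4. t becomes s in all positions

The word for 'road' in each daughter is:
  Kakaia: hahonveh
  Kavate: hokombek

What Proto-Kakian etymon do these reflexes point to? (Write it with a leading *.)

Position 3: Kakaia has h, Kavate has k. Kavate preserves k here (none of its changes turn any other segment into k), so the proto-segment is *k.
Position 6: Kakaia has v, Kavate has b. Kavate preserves b here (none of its changes turn any other segment into b), so the proto-segment is *b.
Continuing position by position gives *hakonbek; check it forward:
Kakaia: start from *hakonbek.
  rule 1 (unconditioned shift): hakonbek → hahonbeh
  rule 2 (unconditioned shift): hahonbeh → hahonveh
  rule 3: no change — hahonveh
  ⇒ Kakaia hahonveh
Kavate: start from *hakonbek.
  rule 1 (nasal place assimilation): hakonbek → hakombek
  rule 2 (vowel merger): hakombek → hokombek
  rule 3: no change — hokombek
  rule 4: no change — hokombek
  ⇒ Kavate hokombek
Only *hakonbek yields all of Kakaia hahonveh, Kavate hokombek.

*hakonbek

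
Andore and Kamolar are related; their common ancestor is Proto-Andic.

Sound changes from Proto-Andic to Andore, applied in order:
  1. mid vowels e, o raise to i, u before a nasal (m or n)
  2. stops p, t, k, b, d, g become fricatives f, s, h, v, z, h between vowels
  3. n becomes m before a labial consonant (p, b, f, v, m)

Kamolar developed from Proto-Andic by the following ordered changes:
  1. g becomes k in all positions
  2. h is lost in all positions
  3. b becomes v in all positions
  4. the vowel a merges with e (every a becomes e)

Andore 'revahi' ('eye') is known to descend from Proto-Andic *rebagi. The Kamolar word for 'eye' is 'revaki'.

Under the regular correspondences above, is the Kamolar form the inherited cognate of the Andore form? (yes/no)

Derive the expected Kamolar reflex of *rebagi:
Kamolar: *rebagi > rebaki > revaki > reveki  (by unconditioned shift, unconditioned shift, vowel merger)
The regular Kamolar reflex would be 'reveki', but the attested form is 'revaki'. The correspondence is irregular, so they are not cognates (the Kamolar form has a different source).

no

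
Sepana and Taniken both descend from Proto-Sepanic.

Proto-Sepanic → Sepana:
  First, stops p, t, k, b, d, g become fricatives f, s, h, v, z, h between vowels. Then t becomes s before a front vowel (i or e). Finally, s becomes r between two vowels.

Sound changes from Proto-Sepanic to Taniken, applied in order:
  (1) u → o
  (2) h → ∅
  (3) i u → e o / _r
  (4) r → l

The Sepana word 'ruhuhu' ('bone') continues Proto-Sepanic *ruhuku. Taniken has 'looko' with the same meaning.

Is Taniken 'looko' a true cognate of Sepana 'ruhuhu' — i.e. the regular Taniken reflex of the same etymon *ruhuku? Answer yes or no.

yes

Derive the expected Taniken reflex of *ruhuku:
Taniken: start from *ruhuku.
  rule 1 (vowel merger): ruhuku → rohoko
  rule 2 (h-loss): rohoko → rooko
  rule 3: no change — rooko
  rule 4 (unconditioned shift): rooko → looko
  ⇒ Taniken looko
Taniken 'looko' matches the regular reflex exactly, so the pair is cognate.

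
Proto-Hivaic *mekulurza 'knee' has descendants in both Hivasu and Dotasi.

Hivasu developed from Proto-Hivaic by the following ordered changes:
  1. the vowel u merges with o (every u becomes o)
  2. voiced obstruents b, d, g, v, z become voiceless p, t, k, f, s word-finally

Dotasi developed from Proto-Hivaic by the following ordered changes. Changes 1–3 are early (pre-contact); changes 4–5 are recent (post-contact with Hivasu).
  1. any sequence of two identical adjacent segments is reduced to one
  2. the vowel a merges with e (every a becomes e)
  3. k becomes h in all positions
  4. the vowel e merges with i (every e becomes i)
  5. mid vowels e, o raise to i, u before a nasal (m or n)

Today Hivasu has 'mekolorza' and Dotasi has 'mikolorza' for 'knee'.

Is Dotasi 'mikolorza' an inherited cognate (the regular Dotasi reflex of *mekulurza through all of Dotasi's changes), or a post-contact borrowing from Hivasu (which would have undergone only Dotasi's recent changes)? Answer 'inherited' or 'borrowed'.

If inherited, *mekulurza would pass through all of Dotasi's changes:
Dotasi: start from *mekulurza.
  rule 1: no change — mekulurza
  rule 2 (vowel merger): mekulurza → mekulurze
  rule 3 (unconditioned shift): mekulurze → mehulurze
  rule 4 (vowel merger): mehulurze → mihulurzi
  rule 5: no change — mihulurzi
  ⇒ Dotasi mihulurzi
If borrowed from Hivasu 'mekolorza' after the early changes, it would undergo only the recent ones:
  rule 4 (vowel merger): mekolorza → mikolorza
  rule 5 (pre-nasal raising): no change (mikolorza)
  ⇒ as a loan: mikolorza
Dotasi 'mikolorza' matches the loan outcome 'mikolorza', not the inherited 'mihulurzi' — it skipped the early Dotasi changes, so it was borrowed from Hivasu.

borrowed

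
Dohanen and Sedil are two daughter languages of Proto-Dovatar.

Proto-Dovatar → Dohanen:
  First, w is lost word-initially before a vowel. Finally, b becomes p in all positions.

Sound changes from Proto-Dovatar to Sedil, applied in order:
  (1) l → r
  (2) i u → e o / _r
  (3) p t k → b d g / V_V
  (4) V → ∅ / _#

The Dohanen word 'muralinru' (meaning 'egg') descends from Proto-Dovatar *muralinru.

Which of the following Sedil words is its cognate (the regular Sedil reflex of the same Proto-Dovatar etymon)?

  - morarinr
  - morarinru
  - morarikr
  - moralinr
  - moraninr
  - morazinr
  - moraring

Sedil: *muralinru
  muralinru → murarinru   [unconditioned shift]
  murarinru → morarinru   [pre-rhotic lowering]
  morarinru (rule 3 does not apply)
  morarinru → morarinr   [apocope]
  giving Sedil morarinr.
Only 'morarinr' matches the regular Sedil development of *muralinru.

morarinr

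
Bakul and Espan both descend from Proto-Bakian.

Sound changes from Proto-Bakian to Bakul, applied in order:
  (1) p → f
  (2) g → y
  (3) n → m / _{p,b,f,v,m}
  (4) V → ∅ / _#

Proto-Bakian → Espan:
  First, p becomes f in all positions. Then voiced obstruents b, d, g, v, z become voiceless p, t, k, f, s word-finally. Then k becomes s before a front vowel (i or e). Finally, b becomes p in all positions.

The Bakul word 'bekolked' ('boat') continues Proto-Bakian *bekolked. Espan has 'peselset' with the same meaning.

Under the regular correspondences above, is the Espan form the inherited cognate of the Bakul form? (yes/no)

no

Derive the expected Espan reflex of *bekolked:
Espan: start from *bekolked.
  rule 1: no change — bekolked
  rule 2 (final devoicing): bekolked → bekolket
  rule 3 (palatalisation): bekolket → bekolset
  rule 4 (unconditioned shift): bekolset → pekolset
  ⇒ Espan pekolset
The regular Espan reflex would be 'pekolset', but the attested form is 'peselset'. The correspondence is irregular, so they are not cognates (the Espan form has a different source).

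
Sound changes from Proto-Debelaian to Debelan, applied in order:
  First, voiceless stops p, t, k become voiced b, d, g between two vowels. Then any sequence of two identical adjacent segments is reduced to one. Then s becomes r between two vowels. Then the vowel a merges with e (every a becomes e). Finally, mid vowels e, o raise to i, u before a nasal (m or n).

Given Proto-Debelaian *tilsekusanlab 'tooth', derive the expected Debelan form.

Debelan: start from *tilsekusanlab.
  rule 1 (intervocalic voicing): tilsekusanlab → tilsegusanlab
  rule 2: no change — tilsegusanlab
  rule 3 (rhotacism): tilsegusanlab → tilseguranlab
  rule 4 (vowel merger): tilseguranlab → tilsegurenleb
  rule 5 (pre-nasal raising): tilsegurenleb → tilsegurinleb
  ⇒ Debelan tilsegurinleb

tilsegurinleb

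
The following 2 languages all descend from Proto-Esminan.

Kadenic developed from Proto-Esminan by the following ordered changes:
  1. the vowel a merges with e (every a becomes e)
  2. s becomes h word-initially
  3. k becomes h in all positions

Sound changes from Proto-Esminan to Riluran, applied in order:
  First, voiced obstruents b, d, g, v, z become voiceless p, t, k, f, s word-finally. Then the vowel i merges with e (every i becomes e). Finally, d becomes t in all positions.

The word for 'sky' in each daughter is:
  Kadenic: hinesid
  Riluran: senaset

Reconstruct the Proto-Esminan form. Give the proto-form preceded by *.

Position 1: Kadenic has h, Riluran has s. Taking the neighbouring segments as reconstructed: Kadenic h could go back to *k or *s or *h; Riluran s can only go back to *s — the one source consistent with every daughter is *s.
Position 6: Kadenic has i, Riluran has e. Kadenic preserves i here (none of its changes turn any other segment into i), so the proto-segment is *i.
This points to *sinasid. Verify forward in each daughter:
Kadenic: start from *sinasid.
  rule 1 (vowel merger): sinasid → sinesid
  rule 2 (debuccalisation): sinesid → hinesid
  rule 3: no change — hinesid
  ⇒ Kadenic hinesid
Riluran: *sinasid
  sinasid → sinasit   [final devoicing]
  sinasit → senaset   [vowel merger]
  senaset (rule 3 does not apply)
  giving Riluran senaset.
*sinasid is the unique common source.

*sinasid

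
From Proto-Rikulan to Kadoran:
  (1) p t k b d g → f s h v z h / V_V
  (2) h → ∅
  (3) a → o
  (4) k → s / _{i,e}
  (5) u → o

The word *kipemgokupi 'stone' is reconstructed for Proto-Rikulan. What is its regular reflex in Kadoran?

sifemgoofi

Kadoran: start from *kipemgokupi.
  rule 1 (intervocalic lenition): kipemgokupi → kifemgohufi
  rule 2 (h-loss): kifemgohufi → kifemgoufi
  rule 3: no change — kifemgoufi
  rule 4 (palatalisation): kifemgoufi → sifemgoufi
  rule 5 (vowel merger): sifemgoufi → sifemgoofi
  ⇒ Kadoran sifemgoofi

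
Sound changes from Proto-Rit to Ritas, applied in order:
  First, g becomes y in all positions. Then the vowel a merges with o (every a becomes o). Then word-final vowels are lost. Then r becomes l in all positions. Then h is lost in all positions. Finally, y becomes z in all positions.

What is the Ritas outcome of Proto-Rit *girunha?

zilun

Ritas: start from *girunha.
  rule 1 (unconditioned shift): girunha → yirunha
  rule 2 (vowel merger): yirunha → yirunho
  rule 3 (apocope): yirunho → yirunh
  rule 4 (unconditioned shift): yirunh → yilunh
  rule 5 (h-loss): yilunh → yilun
  rule 6 (unconditioned shift): yilun → zilun
  ⇒ Ritas zilun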